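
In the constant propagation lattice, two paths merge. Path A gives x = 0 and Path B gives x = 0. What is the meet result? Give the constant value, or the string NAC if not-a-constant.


Meet operation: if both paths give the same constant, result is that constant; if they differ, result is NAC (not-a-constant).
Path A: 0, Path B: 0 -> equal
Result: constant -> 0

0


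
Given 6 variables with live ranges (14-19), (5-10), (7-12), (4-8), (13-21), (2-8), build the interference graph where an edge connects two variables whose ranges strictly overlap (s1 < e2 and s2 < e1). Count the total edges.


Check all pairs for overlapping intervals.
Two intervals (s1,e1) and (s2,e2) overlap if s1 < e2 and s2 < e1.
v0 (14-19) vs v1..v5: overlaps v4 -> 1
v1 (5-10) vs v2..v5: overlaps v2, v3, v5 -> 3
v2 (7-12) vs v3..v5: overlaps v3, v5 -> 2
v3 (4-8) vs v4..v5: overlaps v5 -> 1
v4 (13-21) vs v5: overlaps none -> 0
Total overlapping pairs = 1 + 3 + 2 + 1 + 0 = 7

7


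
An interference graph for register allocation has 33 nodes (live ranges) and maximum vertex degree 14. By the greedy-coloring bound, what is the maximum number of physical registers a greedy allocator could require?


Greedy coloring never needs more than (max_degree + 1) colors: when coloring a vertex, at most max_degree neighbors are already colored.
Upper bound = 14 + 1 = 15

15


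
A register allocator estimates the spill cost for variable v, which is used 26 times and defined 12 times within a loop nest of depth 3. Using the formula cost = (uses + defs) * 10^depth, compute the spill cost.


uses + defs = 26 + 12 = 38
10^3 = 1000
Spill cost = 38 * 1000 = 38000

38000


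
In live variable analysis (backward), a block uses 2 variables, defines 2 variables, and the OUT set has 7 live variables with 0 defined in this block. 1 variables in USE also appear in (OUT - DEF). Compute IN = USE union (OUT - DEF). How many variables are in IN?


OUT - DEF: 7 - 0 = 7
|IN| = |USE| + |OUT - DEF| - |USE ∩ (OUT - DEF)| = 2 + 7 - 1 = 8

8


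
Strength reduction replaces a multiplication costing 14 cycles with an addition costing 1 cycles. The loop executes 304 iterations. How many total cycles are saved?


Per-iteration saving = 14 - 1 = 13
Total saved = 304 * 13 = 3952

3952


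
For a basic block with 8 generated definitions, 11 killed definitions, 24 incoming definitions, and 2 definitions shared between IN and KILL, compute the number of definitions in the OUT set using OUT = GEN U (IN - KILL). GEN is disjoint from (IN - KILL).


IN - KILL: 24 - 2 = 22 surviving definitions
OUT = GEN + surviving = 8 + 22 = 30

30


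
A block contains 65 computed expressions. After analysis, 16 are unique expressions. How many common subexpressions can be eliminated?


CSE count = total expressions - unique expressions
= 65 - 16 = 49

49


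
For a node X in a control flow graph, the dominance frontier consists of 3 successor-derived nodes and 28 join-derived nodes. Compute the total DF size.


DF(X) = direct successor contributions + join point contributions
= 3 + 28 = 31

31


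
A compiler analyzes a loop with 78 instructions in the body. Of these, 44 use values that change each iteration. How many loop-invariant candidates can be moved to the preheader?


Invariant candidates = total - loop-dependent
= 78 - 44 = 34

34


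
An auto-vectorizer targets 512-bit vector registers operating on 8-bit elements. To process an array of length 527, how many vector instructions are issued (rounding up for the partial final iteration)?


Width = 512 / 8 = 64 elements per vector op
Iterations = ceil(527 / 64) = 9

9


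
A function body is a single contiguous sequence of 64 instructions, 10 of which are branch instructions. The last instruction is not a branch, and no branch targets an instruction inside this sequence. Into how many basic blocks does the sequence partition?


With no in-sequence branch targets, the leaders are the first instruction plus the instruction after each branch.
Number of basic blocks = branches + 1
= 10 + 1 = 11

11


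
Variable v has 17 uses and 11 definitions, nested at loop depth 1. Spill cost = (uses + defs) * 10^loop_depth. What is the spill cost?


uses + defs = 17 + 11 = 28
10^1 = 10
Spill cost = 28 * 10 = 280

280


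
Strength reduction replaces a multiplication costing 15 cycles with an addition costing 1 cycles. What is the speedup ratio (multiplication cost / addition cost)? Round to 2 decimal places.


Ratio = mult_cost / add_cost = 15 / 1 = 15.0

15.0


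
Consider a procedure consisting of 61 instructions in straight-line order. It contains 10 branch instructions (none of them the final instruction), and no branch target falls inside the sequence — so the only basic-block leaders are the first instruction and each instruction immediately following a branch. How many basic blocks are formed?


With no in-sequence branch targets, the leaders are the first instruction plus the instruction after each branch.
Number of basic blocks = branches + 1
= 10 + 1 = 11

11


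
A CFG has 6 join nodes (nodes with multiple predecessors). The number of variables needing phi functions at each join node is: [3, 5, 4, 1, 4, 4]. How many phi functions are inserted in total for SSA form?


Total phi functions = sum of phi functions at each join node
= 3 + 5 + 4 + 1 + 4 + 4 = 21

21


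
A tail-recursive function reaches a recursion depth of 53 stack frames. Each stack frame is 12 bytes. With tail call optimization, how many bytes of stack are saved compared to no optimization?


Without TCO: 53 * 12 = 636 bytes
With TCO: reuse 1 frame = 12 bytes
Savings = 636 - 12 = 624

624


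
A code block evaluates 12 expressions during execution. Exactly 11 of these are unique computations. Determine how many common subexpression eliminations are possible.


CSE count = total expressions - unique expressions
= 12 - 11 = 1

1


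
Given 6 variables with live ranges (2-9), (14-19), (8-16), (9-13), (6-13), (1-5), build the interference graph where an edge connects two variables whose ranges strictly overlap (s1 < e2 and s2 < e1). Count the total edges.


Check all pairs for overlapping intervals.
Two intervals (s1,e1) and (s2,e2) overlap if s1 < e2 and s2 < e1.
v0 (2-9) vs v1..v5: overlaps v2, v4, v5 -> 3
v1 (14-19) vs v2..v5: overlaps v2 -> 1
v2 (8-16) vs v3..v5: overlaps v3, v4 -> 2
v3 (9-13) vs v4..v5: overlaps v4 -> 1
v4 (6-13) vs v5: overlaps none -> 0
Total overlapping pairs = 3 + 1 + 2 + 1 + 0 = 7

7


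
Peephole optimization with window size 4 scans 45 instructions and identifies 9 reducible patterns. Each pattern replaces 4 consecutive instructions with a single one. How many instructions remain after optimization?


Each match removes 3 instructions.
Total removed = 9 * 3 = 27
Remaining = 45 - 27 = 18

18


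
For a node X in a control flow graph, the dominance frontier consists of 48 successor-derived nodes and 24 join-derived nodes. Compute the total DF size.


DF(X) = direct successor contributions + join point contributions
= 48 + 24 = 72

72


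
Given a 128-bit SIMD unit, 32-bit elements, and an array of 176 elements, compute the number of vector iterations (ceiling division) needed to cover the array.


Width = 128 / 32 = 4 elements per vector op
Iterations = ceil(176 / 4) = 44

44


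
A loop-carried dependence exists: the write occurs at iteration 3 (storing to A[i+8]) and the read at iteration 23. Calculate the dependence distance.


Distance = read iteration - write iteration
= 23 - 3 = 20

20


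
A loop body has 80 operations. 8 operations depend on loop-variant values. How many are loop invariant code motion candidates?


Invariant candidates = total - loop-dependent
= 80 - 8 = 72

72


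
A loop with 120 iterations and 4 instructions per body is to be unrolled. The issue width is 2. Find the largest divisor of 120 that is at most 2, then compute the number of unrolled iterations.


Largest divisor of 120 <= 2 is 2
New iterations = 120 / 2 = 60

60


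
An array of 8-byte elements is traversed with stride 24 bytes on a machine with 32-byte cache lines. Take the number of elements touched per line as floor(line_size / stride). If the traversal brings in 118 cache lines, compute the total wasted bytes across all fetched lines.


Elements per line = floor(32 / 24) = 1
Bytes used per line = 1 * 8 = 8
Wasted per line = 32 - 8 = 24
Total wasted = 24 * 118 = 2832

2832


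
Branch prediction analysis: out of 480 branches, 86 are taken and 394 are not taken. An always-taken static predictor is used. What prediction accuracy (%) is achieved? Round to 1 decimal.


Predictor: always-taken
Correct predictions = 86
Accuracy = 86 / 480 * 100 = 17.9%

17.9


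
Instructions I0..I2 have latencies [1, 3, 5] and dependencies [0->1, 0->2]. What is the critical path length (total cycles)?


Compute longest path through dependency graph: dist(Ik) = max over predecessors of dist + latency(Ik).
dist(I0) = latency 1 = 1
dist(I1) = dist(I0) + 3 = 1 + 3 = 4
dist(I2) = dist(I0) + 5 = 1 + 5 = 6
Critical path = max dist = 6

6


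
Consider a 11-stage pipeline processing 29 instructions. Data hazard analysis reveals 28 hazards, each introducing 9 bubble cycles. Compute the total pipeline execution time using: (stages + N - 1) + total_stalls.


Base cycles = 11 + 29 - 1 = 39
Total stalls = 28 * 9 = 252
Total = 39 + 252 = 291

291


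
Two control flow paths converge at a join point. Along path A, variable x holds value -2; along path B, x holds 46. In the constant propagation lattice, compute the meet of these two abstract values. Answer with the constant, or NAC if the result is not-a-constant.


Meet operation: if both paths give the same constant, result is that constant; if they differ, result is NAC (not-a-constant).
Path A: -2, Path B: 46 -> differ
Result: not-a-constant -> NAC

NAC


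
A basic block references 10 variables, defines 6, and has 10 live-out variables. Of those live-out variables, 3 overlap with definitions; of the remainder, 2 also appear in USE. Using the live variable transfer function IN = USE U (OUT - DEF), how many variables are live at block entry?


OUT - DEF: 10 - 3 = 7
|IN| = |USE| + |OUT - DEF| - |USE ∩ (OUT - DEF)| = 10 + 7 - 2 = 15

15


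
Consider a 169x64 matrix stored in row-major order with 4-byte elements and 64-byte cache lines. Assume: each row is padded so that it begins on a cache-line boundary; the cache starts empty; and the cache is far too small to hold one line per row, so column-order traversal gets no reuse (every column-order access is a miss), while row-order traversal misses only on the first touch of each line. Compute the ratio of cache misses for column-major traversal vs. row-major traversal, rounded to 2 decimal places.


Each row occupies 64 * 4 = 256 bytes and starts on a line boundary, so it spans ceil(256 / 64) = 4 cache lines.
Row-major traversal misses (one per line touched): 169 * ceil(64 * 4 / 64) = 676
Column-major traversal misses (no reuse, every access misses): 169 * 64 = 10816
Ratio = 10816 / 676 = 16.0

16.0


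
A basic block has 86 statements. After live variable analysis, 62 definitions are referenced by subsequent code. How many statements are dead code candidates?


Dead code = total statements - live definitions
= 86 - 62 = 24

24


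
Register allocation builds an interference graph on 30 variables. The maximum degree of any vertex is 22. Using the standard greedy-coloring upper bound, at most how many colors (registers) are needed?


Greedy coloring never needs more than (max_degree + 1) colors: when coloring a vertex, at most max_degree neighbors are already colored.
Upper bound = 22 + 1 = 23

23


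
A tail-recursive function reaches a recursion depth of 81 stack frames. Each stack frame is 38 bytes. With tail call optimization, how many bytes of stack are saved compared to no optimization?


Without TCO: 81 * 38 = 3078 bytes
With TCO: reuse 1 frame = 38 bytes
Savings = 3078 - 38 = 3040

3040


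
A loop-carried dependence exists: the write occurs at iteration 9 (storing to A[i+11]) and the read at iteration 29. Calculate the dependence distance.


Distance = read iteration - write iteration
= 29 - 9 = 20

20


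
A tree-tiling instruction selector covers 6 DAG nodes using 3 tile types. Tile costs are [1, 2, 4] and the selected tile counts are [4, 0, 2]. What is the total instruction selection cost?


Total cost = sum(count_i * cost_i)
= 4*1 + 0*2 + 2*4
= 12

12


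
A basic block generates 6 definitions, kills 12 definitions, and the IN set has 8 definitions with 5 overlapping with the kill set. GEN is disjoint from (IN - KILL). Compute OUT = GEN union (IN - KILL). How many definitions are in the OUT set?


IN - KILL: 8 - 5 = 3 surviving definitions
OUT = GEN + surviving = 6 + 3 = 9

9


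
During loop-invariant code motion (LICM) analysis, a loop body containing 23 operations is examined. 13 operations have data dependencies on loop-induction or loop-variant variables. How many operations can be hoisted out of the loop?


Invariant candidates = total - loop-dependent
= 23 - 13 = 10

10


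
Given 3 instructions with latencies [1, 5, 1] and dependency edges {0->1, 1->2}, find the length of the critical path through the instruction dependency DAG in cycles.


Compute longest path through dependency graph: dist(Ik) = max over predecessors of dist + latency(Ik).
dist(I0) = latency 1 = 1
dist(I1) = dist(I0) + 5 = 1 + 5 = 6
dist(I2) = dist(I1) + 1 = 6 + 1 = 7
Critical path = max dist = 7

7


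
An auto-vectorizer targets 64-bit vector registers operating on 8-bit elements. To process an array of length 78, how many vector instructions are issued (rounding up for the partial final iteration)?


Width = 64 / 8 = 8 elements per vector op
Iterations = ceil(78 / 8) = 10

10


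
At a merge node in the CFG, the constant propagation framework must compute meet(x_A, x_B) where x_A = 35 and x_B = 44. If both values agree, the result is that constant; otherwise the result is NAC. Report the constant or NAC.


Meet operation: if both paths give the same constant, result is that constant; if they differ, result is NAC (not-a-constant).
Path A: 35, Path B: 44 -> differ
Result: not-a-constant -> NAC

NAC


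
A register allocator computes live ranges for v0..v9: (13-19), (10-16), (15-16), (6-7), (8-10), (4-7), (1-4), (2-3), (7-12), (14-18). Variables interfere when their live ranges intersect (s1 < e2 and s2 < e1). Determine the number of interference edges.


Check all pairs for overlapping intervals.
Two intervals (s1,e1) and (s2,e2) overlap if s1 < e2 and s2 < e1.
v0 (13-19) vs v1..v9: overlaps v1, v2, v9 -> 3
v1 (10-16) vs v2..v9: overlaps v2, v8, v9 -> 3
v2 (15-16) vs v3..v9: overlaps v9 -> 1
v3 (6-7) vs v4..v9: overlaps v5 -> 1
v4 (8-10) vs v5..v9: overlaps v8 -> 1
v5 (4-7) vs v6..v9: overlaps none -> 0
v6 (1-4) vs v7..v9: overlaps v7 -> 1
v7 (2-3) vs v8..v9: overlaps none -> 0
v8 (7-12) vs v9: overlaps none -> 0
Total overlapping pairs = 3 + 3 + 1 + 1 + 1 + 0 + 1 + 0 + 0 = 10

10


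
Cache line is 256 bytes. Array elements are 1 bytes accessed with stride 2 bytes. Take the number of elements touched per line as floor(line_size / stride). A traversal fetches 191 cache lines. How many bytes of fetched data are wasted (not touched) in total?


Elements per line = floor(256 / 2) = 128
Bytes used per line = 128 * 1 = 128
Wasted per line = 256 - 128 = 128
Total wasted = 128 * 191 = 24448

24448


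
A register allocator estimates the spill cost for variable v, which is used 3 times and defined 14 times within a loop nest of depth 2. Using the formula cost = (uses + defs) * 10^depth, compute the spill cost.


uses + defs = 3 + 14 = 17
10^2 = 100
Spill cost = 17 * 100 = 1700

1700


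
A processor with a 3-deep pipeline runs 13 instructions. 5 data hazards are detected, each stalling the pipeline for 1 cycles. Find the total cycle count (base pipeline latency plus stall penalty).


Base cycles = 3 + 13 - 1 = 15
Total stalls = 5 * 1 = 5
Total = 15 + 5 = 20

20


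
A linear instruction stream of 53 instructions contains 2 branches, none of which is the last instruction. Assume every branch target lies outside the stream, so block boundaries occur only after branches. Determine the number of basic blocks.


With no in-sequence branch targets, the leaders are the first instruction plus the instruction after each branch.
Number of basic blocks = branches + 1
= 2 + 1 = 3

3


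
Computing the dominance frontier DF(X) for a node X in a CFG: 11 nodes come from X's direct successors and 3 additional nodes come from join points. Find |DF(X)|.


DF(X) = direct successor contributions + join point contributions
= 11 + 3 = 14

14


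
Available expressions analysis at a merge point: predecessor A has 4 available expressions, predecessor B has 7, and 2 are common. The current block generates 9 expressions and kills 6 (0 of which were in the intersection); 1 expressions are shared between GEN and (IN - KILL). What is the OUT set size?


IN = intersection of predecessors = 2
IN - KILL = 2 - 0 = 2
|OUT| = |GEN| + |IN - KILL| - |GEN ∩ (IN - KILL)| = 9 + 2 - 1 = 10

10


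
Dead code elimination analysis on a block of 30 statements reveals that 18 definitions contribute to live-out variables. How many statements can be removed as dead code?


Dead code = total statements - live definitions
= 30 - 18 = 12

12


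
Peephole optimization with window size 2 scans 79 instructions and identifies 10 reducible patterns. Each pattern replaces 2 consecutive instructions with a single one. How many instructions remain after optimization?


Each match removes 1 instructions.
Total removed = 10 * 1 = 10
Remaining = 79 - 10 = 69

69


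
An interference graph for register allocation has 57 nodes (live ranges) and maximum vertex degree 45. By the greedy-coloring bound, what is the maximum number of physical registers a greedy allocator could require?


Greedy coloring never needs more than (max_degree + 1) colors: when coloring a vertex, at most max_degree neighbors are already colored.
Upper bound = 45 + 1 = 46

46


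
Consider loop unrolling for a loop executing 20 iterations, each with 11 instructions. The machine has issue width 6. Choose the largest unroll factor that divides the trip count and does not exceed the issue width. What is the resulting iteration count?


Largest divisor of 20 <= 6 is 5
New iterations = 20 / 5 = 4

4


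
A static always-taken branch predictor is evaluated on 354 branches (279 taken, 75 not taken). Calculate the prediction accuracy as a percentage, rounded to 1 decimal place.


Predictor: always-taken
Correct predictions = 279
Accuracy = 279 / 354 * 100 = 78.8%

78.8


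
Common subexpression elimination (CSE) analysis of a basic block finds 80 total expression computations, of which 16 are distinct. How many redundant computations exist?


CSE count = total expressions - unique expressions
= 80 - 16 = 64

64


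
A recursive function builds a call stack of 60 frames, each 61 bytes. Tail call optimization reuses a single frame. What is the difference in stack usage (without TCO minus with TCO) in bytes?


Without TCO: 60 * 61 = 3660 bytes
With TCO: reuse 1 frame = 61 bytes
Savings = 3660 - 61 = 3599

3599


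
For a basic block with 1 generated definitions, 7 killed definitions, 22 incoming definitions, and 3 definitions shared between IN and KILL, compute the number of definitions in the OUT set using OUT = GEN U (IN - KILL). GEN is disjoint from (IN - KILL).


IN - KILL: 22 - 3 = 19 surviving definitions
OUT = GEN + surviving = 1 + 19 = 20

20


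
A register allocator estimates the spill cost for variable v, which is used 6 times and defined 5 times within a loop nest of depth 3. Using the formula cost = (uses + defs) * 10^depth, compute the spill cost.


uses + defs = 6 + 5 = 11
10^3 = 1000
Spill cost = 11 * 1000 = 11000

11000


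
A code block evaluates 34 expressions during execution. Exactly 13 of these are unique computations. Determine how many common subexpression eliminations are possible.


CSE count = total expressions - unique expressions
= 34 - 13 = 21

21


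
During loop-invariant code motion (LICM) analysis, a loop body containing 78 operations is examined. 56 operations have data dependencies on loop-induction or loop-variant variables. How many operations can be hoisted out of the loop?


Invariant candidates = total - loop-dependent
= 78 - 56 = 22

22


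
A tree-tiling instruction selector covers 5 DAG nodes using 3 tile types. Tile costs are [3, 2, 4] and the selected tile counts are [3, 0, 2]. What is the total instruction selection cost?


Total cost = sum(count_i * cost_i)
= 3*3 + 0*2 + 2*4
= 17

17


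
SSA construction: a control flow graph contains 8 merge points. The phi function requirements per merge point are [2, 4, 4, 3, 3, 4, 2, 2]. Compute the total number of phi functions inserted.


Total phi functions = sum of phi functions at each join node
= 2 + 4 + 4 + 3 + 3 + 4 + 2 + 2 = 24

24


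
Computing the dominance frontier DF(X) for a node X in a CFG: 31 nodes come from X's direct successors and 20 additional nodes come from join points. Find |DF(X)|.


DF(X) = direct successor contributions + join point contributions
= 31 + 20 = 51

51


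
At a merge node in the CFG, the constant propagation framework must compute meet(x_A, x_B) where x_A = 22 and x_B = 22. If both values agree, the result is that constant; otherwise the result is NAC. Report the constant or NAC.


Meet operation: if both paths give the same constant, result is that constant; if they differ, result is NAC (not-a-constant).
Path A: 22, Path B: 22 -> equal
Result: constant -> 22

22


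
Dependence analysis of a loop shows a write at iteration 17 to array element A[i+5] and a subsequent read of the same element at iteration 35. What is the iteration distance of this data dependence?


Distance = read iteration - write iteration
= 35 - 17 = 18

18


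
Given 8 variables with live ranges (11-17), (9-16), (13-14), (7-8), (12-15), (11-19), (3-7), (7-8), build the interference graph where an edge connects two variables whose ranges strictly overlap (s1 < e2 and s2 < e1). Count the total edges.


Check all pairs for overlapping intervals.
Two intervals (s1,e1) and (s2,e2) overlap if s1 < e2 and s2 < e1.
v0 (11-17) vs v1..v7: overlaps v1, v2, v4, v5 -> 4
v1 (9-16) vs v2..v7: overlaps v2, v4, v5 -> 3
v2 (13-14) vs v3..v7: overlaps v4, v5 -> 2
v3 (7-8) vs v4..v7: overlaps v7 -> 1
v4 (12-15) vs v5..v7: overlaps v5 -> 1
v5 (11-19) vs v6..v7: overlaps none -> 0
v6 (3-7) vs v7: overlaps none -> 0
Total overlapping pairs = 4 + 3 + 2 + 1 + 1 + 0 + 0 = 11

11


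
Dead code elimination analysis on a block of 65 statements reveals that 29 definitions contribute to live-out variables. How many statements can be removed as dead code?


Dead code = total statements - live definitions
= 65 - 29 = 36

36


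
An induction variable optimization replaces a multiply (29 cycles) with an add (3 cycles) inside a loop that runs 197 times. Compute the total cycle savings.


Per-iteration saving = 29 - 3 = 26
Total saved = 197 * 26 = 5122

5122


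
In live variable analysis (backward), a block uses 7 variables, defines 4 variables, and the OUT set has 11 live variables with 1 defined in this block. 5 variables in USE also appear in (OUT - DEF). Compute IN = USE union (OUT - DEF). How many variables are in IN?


OUT - DEF: 11 - 1 = 10
|IN| = |USE| + |OUT - DEF| - |USE ∩ (OUT - DEF)| = 7 + 10 - 5 = 12

12


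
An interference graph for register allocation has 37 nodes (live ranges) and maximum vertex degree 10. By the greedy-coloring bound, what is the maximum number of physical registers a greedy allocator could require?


Greedy coloring never needs more than (max_degree + 1) colors: when coloring a vertex, at most max_degree neighbors are already colored.
Upper bound = 10 + 1 = 11

11


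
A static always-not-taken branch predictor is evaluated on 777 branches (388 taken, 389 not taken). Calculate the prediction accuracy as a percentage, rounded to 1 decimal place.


Predictor: always-not-taken
Correct predictions = 389
Accuracy = 389 / 777 * 100 = 50.1%

50.1


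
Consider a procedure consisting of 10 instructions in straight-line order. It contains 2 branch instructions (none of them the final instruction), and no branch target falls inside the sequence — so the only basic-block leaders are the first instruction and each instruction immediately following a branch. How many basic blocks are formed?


With no in-sequence branch targets, the leaders are the first instruction plus the instruction after each branch.
Number of basic blocks = branches + 1
= 2 + 1 = 3

3


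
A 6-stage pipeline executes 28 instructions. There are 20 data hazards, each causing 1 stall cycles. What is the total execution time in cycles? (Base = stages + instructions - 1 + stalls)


Base cycles = 6 + 28 - 1 = 33
Total stalls = 20 * 1 = 20
Total = 33 + 20 = 53

53


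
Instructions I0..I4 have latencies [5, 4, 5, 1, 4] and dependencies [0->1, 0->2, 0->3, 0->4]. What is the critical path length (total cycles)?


Compute longest path through dependency graph: dist(Ik) = max over predecessors of dist + latency(Ik).
dist(I0) = latency 5 = 5
dist(I1) = dist(I0) + 4 = 5 + 4 = 9
dist(I2) = dist(I0) + 5 = 5 + 5 = 10
dist(I3) = dist(I0) + 1 = 5 + 1 = 6
dist(I4) = dist(I0) + 4 = 5 + 4 = 9
Critical path = max dist = 10

10


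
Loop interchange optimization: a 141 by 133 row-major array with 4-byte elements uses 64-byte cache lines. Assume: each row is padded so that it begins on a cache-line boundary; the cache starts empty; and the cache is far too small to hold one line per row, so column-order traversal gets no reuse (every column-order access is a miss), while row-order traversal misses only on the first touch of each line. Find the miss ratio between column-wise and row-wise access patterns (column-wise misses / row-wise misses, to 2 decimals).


Each row occupies 133 * 4 = 532 bytes and starts on a line boundary, so it spans ceil(532 / 64) = 9 cache lines.
Row-major traversal misses (one per line touched): 141 * ceil(133 * 4 / 64) = 1269
Column-major traversal misses (no reuse, every access misses): 141 * 133 = 18753
Ratio = 18753 / 1269 = 14.78

14.78


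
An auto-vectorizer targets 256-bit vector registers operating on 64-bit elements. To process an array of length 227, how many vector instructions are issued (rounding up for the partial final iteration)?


Width = 256 / 64 = 4 elements per vector op
Iterations = ceil(227 / 4) = 57

57


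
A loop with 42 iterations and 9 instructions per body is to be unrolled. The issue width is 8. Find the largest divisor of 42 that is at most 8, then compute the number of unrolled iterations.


Largest divisor of 42 <= 8 is 7
New iterations = 42 / 7 = 6

6


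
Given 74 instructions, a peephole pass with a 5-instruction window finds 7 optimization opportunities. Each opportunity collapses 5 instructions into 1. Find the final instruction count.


Each match removes 4 instructions.
Total removed = 7 * 4 = 28
Remaining = 74 - 28 = 46

46


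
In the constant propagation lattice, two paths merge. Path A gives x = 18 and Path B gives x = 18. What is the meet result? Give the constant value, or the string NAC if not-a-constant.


Meet operation: if both paths give the same constant, result is that constant; if they differ, result is NAC (not-a-constant).
Path A: 18, Path B: 18 -> equal
Result: constant -> 18

18


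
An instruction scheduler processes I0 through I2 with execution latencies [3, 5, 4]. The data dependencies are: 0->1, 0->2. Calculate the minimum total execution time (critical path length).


Compute longest path through dependency graph: dist(Ik) = max over predecessors of dist + latency(Ik).
dist(I0) = latency 3 = 3
dist(I1) = dist(I0) + 5 = 3 + 5 = 8
dist(I2) = dist(I0) + 4 = 3 + 4 = 7
Critical path = max dist = 8

8


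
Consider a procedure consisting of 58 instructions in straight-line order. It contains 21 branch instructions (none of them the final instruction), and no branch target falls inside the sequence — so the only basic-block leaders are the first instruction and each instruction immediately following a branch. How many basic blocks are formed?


With no in-sequence branch targets, the leaders are the first instruction plus the instruction after each branch.
Number of basic blocks = branches + 1
= 21 + 1 = 22

22


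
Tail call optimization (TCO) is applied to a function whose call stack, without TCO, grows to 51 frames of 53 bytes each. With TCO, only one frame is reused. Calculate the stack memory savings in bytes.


Without TCO: 51 * 53 = 2703 bytes
With TCO: reuse 1 frame = 53 bytes
Savings = 2703 - 53 = 2650

2650


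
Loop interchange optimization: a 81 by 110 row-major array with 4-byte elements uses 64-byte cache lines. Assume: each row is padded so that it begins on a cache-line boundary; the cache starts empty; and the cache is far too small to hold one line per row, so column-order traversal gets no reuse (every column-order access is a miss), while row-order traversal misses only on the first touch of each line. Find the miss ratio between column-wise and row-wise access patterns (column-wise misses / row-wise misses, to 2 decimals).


Each row occupies 110 * 4 = 440 bytes and starts on a line boundary, so it spans ceil(440 / 64) = 7 cache lines.
Row-major traversal misses (one per line touched): 81 * ceil(110 * 4 / 64) = 567
Column-major traversal misses (no reuse, every access misses): 81 * 110 = 8910
Ratio = 8910 / 567 = 15.71

15.71


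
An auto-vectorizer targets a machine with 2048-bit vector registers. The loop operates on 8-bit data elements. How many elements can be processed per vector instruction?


Width = SIMD bits / data type bits
= 2048 / 8 = 256

256


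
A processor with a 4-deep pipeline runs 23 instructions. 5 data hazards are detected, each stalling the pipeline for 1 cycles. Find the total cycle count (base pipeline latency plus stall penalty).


Base cycles = 4 + 23 - 1 = 26
Total stalls = 5 * 1 = 5
Total = 26 + 5 = 31

31


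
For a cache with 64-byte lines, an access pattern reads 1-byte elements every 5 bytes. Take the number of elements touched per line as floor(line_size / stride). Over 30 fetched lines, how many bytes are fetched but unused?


Elements per line = floor(64 / 5) = 12
Bytes used per line = 12 * 1 = 12
Wasted per line = 64 - 12 = 52
Total wasted = 52 * 30 = 1560

1560


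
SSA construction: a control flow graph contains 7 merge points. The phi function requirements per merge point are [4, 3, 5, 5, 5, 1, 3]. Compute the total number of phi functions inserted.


Total phi functions = sum of phi functions at each join node
= 4 + 3 + 5 + 5 + 5 + 1 + 3 = 26

26


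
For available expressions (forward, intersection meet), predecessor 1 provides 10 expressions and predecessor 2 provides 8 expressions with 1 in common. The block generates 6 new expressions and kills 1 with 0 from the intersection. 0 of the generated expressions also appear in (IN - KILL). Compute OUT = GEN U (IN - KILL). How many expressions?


IN = intersection of predecessors = 1
IN - KILL = 1 - 0 = 1
|OUT| = |GEN| + |IN - KILL| - |GEN ∩ (IN - KILL)| = 6 + 1 - 0 = 7

7


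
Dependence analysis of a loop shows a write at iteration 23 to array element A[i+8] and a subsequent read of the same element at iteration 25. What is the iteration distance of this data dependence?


Distance = read iteration - write iteration
= 25 - 23 = 2

2


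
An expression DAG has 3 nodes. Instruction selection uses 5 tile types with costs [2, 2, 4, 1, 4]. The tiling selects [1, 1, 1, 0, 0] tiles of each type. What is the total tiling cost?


Total cost = sum(count_i * cost_i)
= 1*2 + 1*2 + 1*4 + 0*1 + 0*4
= 8

8


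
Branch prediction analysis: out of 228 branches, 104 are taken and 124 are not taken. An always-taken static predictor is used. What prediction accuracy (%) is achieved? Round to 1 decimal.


Predictor: always-taken
Correct predictions = 104
Accuracy = 104 / 228 * 100 = 45.6%

45.6


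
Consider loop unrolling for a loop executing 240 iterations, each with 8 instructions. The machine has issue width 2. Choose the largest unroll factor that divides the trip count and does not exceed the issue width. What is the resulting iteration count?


Largest divisor of 240 <= 2 is 2
New iterations = 240 / 2 = 120

120


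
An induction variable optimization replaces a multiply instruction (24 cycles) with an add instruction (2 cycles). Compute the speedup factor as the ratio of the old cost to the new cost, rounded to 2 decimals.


Ratio = mult_cost / add_cost = 24 / 2 = 12.0

12.0


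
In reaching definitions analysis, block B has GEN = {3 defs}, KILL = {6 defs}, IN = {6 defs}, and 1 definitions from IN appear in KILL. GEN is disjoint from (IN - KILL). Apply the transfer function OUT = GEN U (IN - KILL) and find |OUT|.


IN - KILL: 6 - 1 = 5 surviving definitions
OUT = GEN + surviving = 3 + 5 = 8

8


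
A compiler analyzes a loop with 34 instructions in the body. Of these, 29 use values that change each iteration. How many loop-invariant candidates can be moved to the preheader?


Invariant candidates = total - loop-dependent
= 34 - 29 = 5

5


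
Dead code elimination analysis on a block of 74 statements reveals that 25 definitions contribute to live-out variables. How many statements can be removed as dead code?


Dead code = total statements - live definitions
= 74 - 25 = 49

49


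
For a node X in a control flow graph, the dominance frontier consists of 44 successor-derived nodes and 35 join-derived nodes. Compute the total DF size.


DF(X) = direct successor contributions + join point contributions
= 44 + 35 = 79

79


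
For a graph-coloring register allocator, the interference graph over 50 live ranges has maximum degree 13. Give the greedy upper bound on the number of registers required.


Greedy coloring never needs more than (max_degree + 1) colors: when coloring a vertex, at most max_degree neighbors are already colored.
Upper bound = 13 + 1 = 14

14


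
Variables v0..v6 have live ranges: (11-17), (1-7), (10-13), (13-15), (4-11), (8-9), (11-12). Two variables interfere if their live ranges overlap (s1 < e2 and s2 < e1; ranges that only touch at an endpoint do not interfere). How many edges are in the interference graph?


Check all pairs for overlapping intervals.
Two intervals (s1,e1) and (s2,e2) overlap if s1 < e2 and s2 < e1.
v0 (11-17) vs v1..v6: overlaps v2, v3, v6 -> 3
v1 (1-7) vs v2..v6: overlaps v4 -> 1
v2 (10-13) vs v3..v6: overlaps v4, v6 -> 2
v3 (13-15) vs v4..v6: overlaps none -> 0
v4 (4-11) vs v5..v6: overlaps v5 -> 1
v5 (8-9) vs v6: overlaps none -> 0
Total overlapping pairs = 3 + 1 + 2 + 0 + 1 + 0 = 7

7


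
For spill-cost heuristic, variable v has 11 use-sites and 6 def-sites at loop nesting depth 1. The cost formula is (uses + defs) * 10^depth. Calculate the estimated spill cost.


uses + defs = 11 + 6 = 17
10^1 = 10
Spill cost = 17 * 10 = 170

170


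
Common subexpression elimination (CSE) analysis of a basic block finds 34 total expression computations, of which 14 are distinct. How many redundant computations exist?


CSE count = total expressions - unique expressions
= 34 - 14 = 20

20


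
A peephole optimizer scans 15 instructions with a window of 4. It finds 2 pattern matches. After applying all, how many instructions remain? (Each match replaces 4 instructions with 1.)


Each match removes 3 instructions.
Total removed = 2 * 3 = 6
Remaining = 15 - 6 = 9

9


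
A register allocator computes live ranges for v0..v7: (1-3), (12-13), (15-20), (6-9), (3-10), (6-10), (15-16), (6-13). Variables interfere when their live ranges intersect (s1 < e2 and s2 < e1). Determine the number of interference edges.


Check all pairs for overlapping intervals.
Two intervals (s1,e1) and (s2,e2) overlap if s1 < e2 and s2 < e1.
v0 (1-3) vs v1..v7: overlaps none -> 0
v1 (12-13) vs v2..v7: overlaps v7 -> 1
v2 (15-20) vs v3..v7: overlaps v6 -> 1
v3 (6-9) vs v4..v7: overlaps v4, v5, v7 -> 3
v4 (3-10) vs v5..v7: overlaps v5, v7 -> 2
v5 (6-10) vs v6..v7: overlaps v7 -> 1
v6 (15-16) vs v7: overlaps none -> 0
Total overlapping pairs = 0 + 1 + 1 + 3 + 2 + 1 + 0 = 8

8


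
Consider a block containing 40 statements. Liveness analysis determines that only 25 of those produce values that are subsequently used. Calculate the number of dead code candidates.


Dead code = total statements - live definitions
= 40 - 25 = 15

15


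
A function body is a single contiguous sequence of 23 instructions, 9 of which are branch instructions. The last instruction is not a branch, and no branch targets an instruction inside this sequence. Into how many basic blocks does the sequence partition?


With no in-sequence branch targets, the leaders are the first instruction plus the instruction after each branch.
Number of basic blocks = branches + 1
= 9 + 1 = 10

10


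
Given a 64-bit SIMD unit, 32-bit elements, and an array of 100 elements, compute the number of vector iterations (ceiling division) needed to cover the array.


Width = 64 / 32 = 2 elements per vector op
Iterations = ceil(100 / 2) = 50

50


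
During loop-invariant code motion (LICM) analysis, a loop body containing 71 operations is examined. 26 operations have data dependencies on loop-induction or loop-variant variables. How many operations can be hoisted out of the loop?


Invariant candidates = total - loop-dependent
= 71 - 26 = 45

45


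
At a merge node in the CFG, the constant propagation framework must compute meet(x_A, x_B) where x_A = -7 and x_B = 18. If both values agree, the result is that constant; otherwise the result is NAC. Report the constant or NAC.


Meet operation: if both paths give the same constant, result is that constant; if they differ, result is NAC (not-a-constant).
Path A: -7, Path B: 18 -> differ
Result: not-a-constant -> NAC

NAC


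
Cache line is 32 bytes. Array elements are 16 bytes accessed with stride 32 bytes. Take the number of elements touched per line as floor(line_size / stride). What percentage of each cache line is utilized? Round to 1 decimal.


Elements per cache line = floor(32 / 32) = 1
Bytes used = 1 * 16 = 16
Utilization = 16 / 32 * 100 = 50.0%

50.0


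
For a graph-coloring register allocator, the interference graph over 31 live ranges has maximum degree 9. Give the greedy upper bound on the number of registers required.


Greedy coloring never needs more than (max_degree + 1) colors: when coloring a vertex, at most max_degree neighbors are already colored.
Upper bound = 9 + 1 = 10

10


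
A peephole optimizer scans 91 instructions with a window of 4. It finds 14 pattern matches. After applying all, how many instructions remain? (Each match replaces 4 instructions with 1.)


Each match removes 3 instructions.
Total removed = 14 * 3 = 42
Remaining = 91 - 42 = 49

49


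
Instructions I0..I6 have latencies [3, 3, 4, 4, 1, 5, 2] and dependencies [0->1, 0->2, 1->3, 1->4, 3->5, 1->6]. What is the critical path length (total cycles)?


Compute longest path through dependency graph: dist(Ik) = max over predecessors of dist + latency(Ik).
dist(I0) = latency 3 = 3
dist(I1) = dist(I0) + 3 = 3 + 3 = 6
dist(I2) = dist(I0) + 4 = 3 + 4 = 7
dist(I3) = dist(I1) + 4 = 6 + 4 = 10
dist(I4) = dist(I1) + 1 = 6 + 1 = 7
dist(I5) = dist(I3) + 5 = 10 + 5 = 15
dist(I6) = dist(I1) + 2 = 6 + 2 = 8
Critical path = max dist = 15

15


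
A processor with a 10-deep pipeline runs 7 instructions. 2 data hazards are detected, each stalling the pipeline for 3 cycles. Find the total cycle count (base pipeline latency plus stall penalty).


Base cycles = 10 + 7 - 1 = 16
Total stalls = 2 * 3 = 6
Total = 16 + 6 = 22

22
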